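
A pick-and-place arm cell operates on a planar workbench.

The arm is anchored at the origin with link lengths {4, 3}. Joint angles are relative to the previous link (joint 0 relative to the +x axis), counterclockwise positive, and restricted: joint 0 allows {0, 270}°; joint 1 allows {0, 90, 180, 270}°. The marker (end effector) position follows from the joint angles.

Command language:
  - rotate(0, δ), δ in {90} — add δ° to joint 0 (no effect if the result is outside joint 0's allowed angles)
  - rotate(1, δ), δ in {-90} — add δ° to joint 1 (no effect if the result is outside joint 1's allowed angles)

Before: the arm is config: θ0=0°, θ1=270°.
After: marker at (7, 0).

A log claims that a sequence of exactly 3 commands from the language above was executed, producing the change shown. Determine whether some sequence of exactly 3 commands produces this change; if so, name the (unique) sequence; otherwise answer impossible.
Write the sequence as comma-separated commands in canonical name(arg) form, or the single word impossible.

initial: config: θ0=0°, θ1=270°
[1] after rotate(1, -90): config: θ0=0°, θ1=180°
[2] after rotate(1, -90): config: θ0=0°, θ1=90°
[3] after rotate(1, -90): config: θ0=0°, θ1=0°
all 8 alternatives checked — unique.

rotate(1, -90), rotate(1, -90), rotate(1, -90)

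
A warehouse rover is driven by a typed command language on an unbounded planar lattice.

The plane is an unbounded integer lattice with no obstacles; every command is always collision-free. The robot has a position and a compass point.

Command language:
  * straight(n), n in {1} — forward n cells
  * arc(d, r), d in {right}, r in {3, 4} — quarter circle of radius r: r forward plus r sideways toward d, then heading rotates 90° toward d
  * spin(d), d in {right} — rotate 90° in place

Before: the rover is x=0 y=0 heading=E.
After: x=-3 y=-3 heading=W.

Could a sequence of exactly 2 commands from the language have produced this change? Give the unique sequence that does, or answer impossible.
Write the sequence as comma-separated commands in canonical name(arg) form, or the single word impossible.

spin(right), arc(right, 3)

key: running arc(right, 3) before spin(right) would end elsewhere — order is forced
t0: x=0 y=0 heading=E
t=1 spin(right) ⇒ x=0 y=0 heading=S
t=2 arc(right, 3) ⇒ x=-3 y=-3 heading=W
no rival 2-sequence matches.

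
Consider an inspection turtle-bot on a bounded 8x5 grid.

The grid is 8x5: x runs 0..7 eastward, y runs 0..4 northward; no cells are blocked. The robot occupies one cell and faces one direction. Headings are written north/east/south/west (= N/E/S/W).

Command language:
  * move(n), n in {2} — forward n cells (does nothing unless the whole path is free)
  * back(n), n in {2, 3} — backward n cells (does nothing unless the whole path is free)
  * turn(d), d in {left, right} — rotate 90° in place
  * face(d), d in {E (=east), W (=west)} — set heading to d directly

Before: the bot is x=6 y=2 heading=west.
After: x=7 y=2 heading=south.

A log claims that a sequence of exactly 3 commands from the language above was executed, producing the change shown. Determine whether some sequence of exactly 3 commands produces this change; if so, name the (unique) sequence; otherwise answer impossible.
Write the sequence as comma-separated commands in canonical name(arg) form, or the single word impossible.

move(2), back(3), turn(left)

key: position moved to (7,2) AND the heading swung to S — translation plus rotation needed
from: x=6 y=2 heading=west
t=1 move(2) ⇒ x=4 y=2 heading=west
t=2 back(3) ⇒ x=7 y=2 heading=west
t=3 turn(left) ⇒ x=7 y=2 heading=south
all 343 alternatives checked — unique.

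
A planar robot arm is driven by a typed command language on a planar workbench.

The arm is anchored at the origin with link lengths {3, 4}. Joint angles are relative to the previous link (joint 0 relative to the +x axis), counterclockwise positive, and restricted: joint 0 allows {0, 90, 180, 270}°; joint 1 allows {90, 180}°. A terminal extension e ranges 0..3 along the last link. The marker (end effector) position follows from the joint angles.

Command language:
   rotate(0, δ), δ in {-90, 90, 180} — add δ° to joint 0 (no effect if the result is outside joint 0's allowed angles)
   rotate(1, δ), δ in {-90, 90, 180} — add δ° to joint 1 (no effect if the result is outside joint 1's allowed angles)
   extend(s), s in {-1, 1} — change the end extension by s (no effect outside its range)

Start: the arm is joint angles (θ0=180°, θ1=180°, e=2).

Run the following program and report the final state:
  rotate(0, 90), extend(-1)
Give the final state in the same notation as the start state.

start: joint angles (θ0=180°, θ1=180°, e=2)
[1] after rotate(0, 90): joint angles (θ0=270°, θ1=180°, e=2)
[2] after extend(-1): joint angles (θ0=270°, θ1=180°, e=1)

joint angles (θ0=270°, θ1=180°, e=1)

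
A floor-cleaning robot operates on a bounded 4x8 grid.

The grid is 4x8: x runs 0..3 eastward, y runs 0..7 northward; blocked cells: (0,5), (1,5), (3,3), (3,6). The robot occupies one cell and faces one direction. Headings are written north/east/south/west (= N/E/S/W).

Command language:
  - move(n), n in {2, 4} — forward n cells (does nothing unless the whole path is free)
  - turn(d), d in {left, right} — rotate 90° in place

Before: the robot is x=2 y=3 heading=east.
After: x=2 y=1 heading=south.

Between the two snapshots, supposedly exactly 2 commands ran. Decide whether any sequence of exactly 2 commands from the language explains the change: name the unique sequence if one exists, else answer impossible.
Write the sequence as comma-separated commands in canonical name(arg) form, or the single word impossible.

turn(right), move(2)

key: cell and facing (now S) both changed — the 2 commands mix motion and turning
start: x=2 y=3 heading=east
1. turn(right) → x=2 y=3 heading=south
2. move(2) → x=2 y=1 heading=south
all 16 alternatives checked — unique.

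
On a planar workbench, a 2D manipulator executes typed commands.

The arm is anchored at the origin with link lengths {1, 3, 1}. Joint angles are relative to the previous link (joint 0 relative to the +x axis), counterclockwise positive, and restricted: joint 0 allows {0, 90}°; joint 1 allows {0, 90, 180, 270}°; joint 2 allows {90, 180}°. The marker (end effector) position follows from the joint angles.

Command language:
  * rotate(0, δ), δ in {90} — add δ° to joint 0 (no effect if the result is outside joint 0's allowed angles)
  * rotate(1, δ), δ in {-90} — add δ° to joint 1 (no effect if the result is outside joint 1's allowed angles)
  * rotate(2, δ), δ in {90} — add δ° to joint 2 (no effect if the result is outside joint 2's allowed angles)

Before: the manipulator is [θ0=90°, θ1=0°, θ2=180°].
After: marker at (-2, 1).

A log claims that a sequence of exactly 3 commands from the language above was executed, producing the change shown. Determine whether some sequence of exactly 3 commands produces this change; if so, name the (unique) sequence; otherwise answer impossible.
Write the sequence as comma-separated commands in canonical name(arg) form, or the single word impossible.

start: [θ0=90°, θ1=0°, θ2=180°]
1. rotate(1, -90) → [θ0=90°, θ1=270°, θ2=180°]
2. rotate(1, -90) → [θ0=90°, θ1=180°, θ2=180°]
3. rotate(1, -90) → [θ0=90°, θ1=90°, θ2=180°]
no other 3-command option fits: unique.

rotate(1, -90), rotate(1, -90), rotate(1, -90)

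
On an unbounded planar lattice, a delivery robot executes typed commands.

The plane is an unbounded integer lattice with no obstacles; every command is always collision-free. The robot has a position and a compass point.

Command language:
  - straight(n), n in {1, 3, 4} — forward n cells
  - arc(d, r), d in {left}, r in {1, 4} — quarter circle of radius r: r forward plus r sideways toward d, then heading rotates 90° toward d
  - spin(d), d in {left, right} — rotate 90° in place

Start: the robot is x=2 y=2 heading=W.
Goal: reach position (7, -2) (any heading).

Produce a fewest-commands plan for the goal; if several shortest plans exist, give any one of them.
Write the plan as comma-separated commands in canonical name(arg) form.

spin(left), arc(left, 4), straight(1)

t0: x=2 y=2 heading=W
[1] after spin(left): x=2 y=2 heading=S
[2] after arc(left, 4): x=6 y=-2 heading=E
[3] after straight(1): x=7 y=-2 heading=E
shorter routes all fall short; 3 is best.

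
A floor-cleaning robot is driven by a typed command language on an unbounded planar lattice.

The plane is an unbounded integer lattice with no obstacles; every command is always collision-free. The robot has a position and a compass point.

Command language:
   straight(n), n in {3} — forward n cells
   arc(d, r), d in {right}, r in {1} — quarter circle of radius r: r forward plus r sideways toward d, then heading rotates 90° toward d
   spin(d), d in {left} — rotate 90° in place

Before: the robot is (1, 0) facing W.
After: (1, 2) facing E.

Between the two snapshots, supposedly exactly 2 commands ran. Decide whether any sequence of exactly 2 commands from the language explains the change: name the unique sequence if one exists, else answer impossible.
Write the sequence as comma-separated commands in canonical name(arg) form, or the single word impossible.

key: cell and facing (now E) both changed — the 2 commands mix motion and turning
initial: (1, 0) facing W
t=1 arc(right, 1) ⇒ (0, 1) facing N
t=2 arc(right, 1) ⇒ (1, 2) facing E
no rival 2-sequence matches.

arc(right, 1), arc(right, 1)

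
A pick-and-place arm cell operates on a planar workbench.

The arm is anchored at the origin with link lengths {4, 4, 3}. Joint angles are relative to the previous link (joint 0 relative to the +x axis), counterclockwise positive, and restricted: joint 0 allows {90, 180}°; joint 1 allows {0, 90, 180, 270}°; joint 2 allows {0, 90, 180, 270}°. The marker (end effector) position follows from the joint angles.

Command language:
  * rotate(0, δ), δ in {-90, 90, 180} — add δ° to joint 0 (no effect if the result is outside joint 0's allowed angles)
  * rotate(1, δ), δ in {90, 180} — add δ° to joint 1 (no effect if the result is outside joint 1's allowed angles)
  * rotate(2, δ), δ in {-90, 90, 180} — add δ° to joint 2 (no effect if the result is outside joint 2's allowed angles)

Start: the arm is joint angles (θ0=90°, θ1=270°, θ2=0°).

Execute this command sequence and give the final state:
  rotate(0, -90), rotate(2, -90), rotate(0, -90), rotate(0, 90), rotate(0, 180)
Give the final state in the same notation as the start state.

begin: joint angles (θ0=90°, θ1=270°, θ2=0°)
step 1 (rotate(0, -90)): joint angles (θ0=90°, θ1=270°, θ2=0°)
step 2 (rotate(2, -90)): joint angles (θ0=90°, θ1=270°, θ2=270°)
step 3 (rotate(0, -90)): joint angles (θ0=90°, θ1=270°, θ2=270°)
step 4 (rotate(0, 90)): joint angles (θ0=180°, θ1=270°, θ2=270°)
step 5 (rotate(0, 180)): joint angles (θ0=180°, θ1=270°, θ2=270°)

joint angles (θ0=180°, θ1=270°, θ2=270°)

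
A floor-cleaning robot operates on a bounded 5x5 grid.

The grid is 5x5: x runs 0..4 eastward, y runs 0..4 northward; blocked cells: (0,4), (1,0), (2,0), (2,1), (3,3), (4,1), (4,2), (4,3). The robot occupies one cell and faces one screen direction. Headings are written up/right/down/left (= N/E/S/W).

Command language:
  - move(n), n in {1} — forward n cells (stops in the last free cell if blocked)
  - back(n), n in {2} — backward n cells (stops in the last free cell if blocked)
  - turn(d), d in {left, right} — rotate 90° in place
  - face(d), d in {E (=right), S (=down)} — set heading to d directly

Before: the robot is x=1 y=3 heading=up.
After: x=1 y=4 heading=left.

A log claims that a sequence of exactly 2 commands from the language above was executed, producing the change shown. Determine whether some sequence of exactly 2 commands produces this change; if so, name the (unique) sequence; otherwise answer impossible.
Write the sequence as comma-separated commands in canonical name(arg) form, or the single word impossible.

key: cell and facing (now W) both changed — the 2 commands mix motion and turning
initial: x=1 y=3 heading=up
t=1 move(1) ⇒ x=1 y=4 heading=up
t=2 turn(left) ⇒ x=1 y=4 heading=left
no rival 2-sequence matches.

move(1), turn(left)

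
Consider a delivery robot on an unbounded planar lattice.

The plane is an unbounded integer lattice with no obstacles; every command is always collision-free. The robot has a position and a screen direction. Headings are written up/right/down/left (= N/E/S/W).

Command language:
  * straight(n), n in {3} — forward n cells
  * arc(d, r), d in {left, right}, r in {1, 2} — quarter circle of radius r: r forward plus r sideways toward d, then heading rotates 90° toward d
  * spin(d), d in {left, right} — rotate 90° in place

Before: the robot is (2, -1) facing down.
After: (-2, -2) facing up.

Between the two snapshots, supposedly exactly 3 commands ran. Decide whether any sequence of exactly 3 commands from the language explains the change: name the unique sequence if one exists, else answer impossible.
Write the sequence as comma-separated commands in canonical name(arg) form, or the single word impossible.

key: order matters: swapping arc(right, 1) and spin(right) lands elsewhere
t0: (2, -1) facing down
1. arc(right, 1) → (1, -2) facing left
2. straight(3) → (-2, -2) facing left
3. spin(right) → (-2, -2) facing up
no other 3-command option fits: unique.

arc(right, 1), straight(3), spin(right)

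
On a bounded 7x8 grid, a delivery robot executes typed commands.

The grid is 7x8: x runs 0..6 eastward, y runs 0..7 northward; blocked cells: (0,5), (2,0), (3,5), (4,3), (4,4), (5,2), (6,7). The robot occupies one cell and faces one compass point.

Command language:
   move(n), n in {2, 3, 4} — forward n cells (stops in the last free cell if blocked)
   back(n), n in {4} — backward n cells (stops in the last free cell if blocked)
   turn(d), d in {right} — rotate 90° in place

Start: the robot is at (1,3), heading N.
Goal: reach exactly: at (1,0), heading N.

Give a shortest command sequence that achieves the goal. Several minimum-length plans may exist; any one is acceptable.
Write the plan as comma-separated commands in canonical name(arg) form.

initial: at (1,3), heading N
step 1 (back(4)): at (1,0), heading N
nothing shorter than 1 reaches the goal.

back(4)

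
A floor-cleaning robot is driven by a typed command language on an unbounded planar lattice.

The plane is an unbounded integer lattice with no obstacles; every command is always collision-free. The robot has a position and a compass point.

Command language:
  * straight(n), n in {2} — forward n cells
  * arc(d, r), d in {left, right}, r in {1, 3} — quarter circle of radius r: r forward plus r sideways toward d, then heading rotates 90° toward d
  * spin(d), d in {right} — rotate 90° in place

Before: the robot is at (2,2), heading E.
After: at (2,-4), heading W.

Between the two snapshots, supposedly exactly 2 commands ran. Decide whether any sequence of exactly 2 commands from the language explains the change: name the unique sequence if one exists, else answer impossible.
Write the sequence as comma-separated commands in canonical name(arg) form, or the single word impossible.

key: position moved to (2,-4) AND the heading swung to W — translation plus rotation needed
from: at (2,2), heading E
step 1 (arc(right, 3)): at (5,-1), heading S
step 2 (arc(right, 3)): at (2,-4), heading W
uniquely the one of 36 2-step routes that fits.

arc(right, 3), arc(right, 3)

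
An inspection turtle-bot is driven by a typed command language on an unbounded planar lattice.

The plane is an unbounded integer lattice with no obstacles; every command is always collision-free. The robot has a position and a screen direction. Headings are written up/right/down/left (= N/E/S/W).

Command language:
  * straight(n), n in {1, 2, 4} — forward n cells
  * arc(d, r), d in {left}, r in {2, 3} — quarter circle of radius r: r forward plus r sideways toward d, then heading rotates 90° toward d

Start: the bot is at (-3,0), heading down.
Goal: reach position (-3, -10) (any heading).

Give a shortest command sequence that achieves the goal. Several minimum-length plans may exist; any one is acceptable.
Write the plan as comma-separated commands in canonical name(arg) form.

straight(2), straight(4), straight(4)

begin: at (-3,0), heading down
[1] after straight(2): at (-3,-2), heading down
[2] after straight(4): at (-3,-6), heading down
[3] after straight(4): at (-3,-10), heading down
minimal: 3 command(s), checked below 3.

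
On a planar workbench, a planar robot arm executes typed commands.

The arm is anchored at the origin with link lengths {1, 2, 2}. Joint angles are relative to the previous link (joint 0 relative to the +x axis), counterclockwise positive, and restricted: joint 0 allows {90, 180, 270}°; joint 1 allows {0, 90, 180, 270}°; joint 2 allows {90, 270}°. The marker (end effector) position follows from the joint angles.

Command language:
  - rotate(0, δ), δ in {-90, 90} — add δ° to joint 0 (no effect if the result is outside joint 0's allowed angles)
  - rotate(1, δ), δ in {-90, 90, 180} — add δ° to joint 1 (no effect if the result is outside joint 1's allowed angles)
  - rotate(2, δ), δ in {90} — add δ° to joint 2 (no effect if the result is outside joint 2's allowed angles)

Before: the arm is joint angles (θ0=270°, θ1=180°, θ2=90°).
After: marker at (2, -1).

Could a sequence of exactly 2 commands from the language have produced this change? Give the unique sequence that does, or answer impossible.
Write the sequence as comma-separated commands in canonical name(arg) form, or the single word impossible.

begin: joint angles (θ0=270°, θ1=180°, θ2=90°)
[1] after rotate(0, -90): joint angles (θ0=180°, θ1=180°, θ2=90°)
[2] after rotate(0, -90): joint angles (θ0=90°, θ1=180°, θ2=90°)
no other 2-command option fits: unique.

rotate(0, -90), rotate(0, -90)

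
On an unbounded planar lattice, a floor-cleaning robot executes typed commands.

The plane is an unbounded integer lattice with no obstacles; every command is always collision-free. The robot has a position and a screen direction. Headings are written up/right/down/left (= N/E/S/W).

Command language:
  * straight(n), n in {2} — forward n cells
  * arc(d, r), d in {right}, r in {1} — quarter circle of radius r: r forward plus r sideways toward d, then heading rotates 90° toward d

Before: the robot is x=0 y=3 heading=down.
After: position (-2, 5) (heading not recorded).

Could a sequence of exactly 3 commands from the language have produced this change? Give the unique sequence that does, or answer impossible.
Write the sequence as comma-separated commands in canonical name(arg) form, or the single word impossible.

arc(right, 1), arc(right, 1), straight(2)

key: running straight(2) before arc(right, 1) would end elsewhere — order is forced
from: x=0 y=3 heading=down
t=1 arc(right, 1) ⇒ x=-1 y=2 heading=left
t=2 arc(right, 1) ⇒ x=-2 y=3 heading=up
t=3 straight(2) ⇒ x=-2 y=5 heading=up
no other 3-command option fits: unique.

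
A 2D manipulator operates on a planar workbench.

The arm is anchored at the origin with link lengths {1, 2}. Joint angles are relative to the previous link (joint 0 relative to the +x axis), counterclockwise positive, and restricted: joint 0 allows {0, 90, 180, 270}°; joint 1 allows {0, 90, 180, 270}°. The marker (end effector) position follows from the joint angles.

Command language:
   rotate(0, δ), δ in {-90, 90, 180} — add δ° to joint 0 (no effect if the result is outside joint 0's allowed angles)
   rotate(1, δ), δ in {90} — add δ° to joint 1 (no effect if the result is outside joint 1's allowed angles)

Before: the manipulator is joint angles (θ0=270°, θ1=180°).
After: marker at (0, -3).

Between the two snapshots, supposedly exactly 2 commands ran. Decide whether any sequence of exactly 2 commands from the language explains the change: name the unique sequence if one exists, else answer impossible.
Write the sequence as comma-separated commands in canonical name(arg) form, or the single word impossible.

from: joint angles (θ0=270°, θ1=180°)
1. rotate(1, 90) → joint angles (θ0=270°, θ1=270°)
2. rotate(1, 90) → joint angles (θ0=270°, θ1=0°)
no rival 2-sequence matches.

rotate(1, 90), rotate(1, 90)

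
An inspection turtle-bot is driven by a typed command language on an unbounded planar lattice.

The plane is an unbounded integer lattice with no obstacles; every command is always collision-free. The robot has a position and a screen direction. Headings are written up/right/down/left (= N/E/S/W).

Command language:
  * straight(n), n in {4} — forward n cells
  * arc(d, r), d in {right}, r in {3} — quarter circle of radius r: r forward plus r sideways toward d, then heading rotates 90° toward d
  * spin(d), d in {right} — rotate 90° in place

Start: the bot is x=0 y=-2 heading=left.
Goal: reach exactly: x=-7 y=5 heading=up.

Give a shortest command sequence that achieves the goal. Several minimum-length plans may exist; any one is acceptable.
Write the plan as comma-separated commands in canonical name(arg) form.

straight(4), arc(right, 3), straight(4)

t0: x=0 y=-2 heading=left
[1] after straight(4): x=-4 y=-2 heading=left
[2] after arc(right, 3): x=-7 y=1 heading=up
[3] after straight(4): x=-7 y=5 heading=up
minimal: 3 command(s), checked below 3.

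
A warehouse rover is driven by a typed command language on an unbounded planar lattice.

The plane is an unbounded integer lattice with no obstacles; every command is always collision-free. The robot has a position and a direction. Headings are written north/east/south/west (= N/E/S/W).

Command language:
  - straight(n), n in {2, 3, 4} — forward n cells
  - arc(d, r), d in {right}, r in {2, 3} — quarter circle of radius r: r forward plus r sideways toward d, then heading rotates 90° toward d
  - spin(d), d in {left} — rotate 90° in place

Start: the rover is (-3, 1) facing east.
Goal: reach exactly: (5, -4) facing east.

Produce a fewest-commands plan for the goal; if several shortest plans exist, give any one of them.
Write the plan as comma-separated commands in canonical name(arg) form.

arc(right, 3), spin(left), arc(right, 2), spin(left), straight(3)

from: (-3, 1) facing east
[1] after arc(right, 3): (0, -2) facing south
[2] after spin(left): (0, -2) facing east
[3] after arc(right, 2): (2, -4) facing south
[4] after spin(left): (2, -4) facing east
[5] after straight(3): (5, -4) facing east
minimal: 5 command(s), checked below 5.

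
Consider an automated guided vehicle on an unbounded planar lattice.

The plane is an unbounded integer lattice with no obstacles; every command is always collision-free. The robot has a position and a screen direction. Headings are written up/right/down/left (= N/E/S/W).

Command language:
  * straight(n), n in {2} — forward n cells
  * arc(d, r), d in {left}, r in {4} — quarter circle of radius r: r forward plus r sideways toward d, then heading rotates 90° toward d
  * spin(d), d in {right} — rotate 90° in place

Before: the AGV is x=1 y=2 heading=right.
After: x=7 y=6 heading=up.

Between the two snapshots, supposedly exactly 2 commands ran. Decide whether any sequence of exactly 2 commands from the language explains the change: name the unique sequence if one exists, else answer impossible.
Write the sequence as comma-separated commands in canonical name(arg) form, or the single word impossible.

straight(2), arc(left, 4)

key: order matters: swapping straight(2) and arc(left, 4) lands elsewhere
start: x=1 y=2 heading=right
step 1 (straight(2)): x=3 y=2 heading=right
step 2 (arc(left, 4)): x=7 y=6 heading=up
no other 2-command option fits: unique.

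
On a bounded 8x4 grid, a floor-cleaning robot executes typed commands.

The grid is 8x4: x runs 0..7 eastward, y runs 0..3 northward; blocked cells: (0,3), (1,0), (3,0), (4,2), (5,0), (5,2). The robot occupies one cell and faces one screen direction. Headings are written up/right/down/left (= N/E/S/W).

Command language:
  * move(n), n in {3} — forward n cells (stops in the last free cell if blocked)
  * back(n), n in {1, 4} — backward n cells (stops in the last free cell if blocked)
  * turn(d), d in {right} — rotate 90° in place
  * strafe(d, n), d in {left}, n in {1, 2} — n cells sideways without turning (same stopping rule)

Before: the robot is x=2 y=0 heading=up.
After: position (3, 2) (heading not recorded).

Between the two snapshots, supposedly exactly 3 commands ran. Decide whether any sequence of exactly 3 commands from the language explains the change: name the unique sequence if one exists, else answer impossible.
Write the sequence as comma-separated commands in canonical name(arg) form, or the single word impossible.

turn(right), strafe(left, 2), move(3)

key: running move(3) before turn(right) would end elsewhere — order is forced
start: x=2 y=0 heading=up
[1] after turn(right): x=2 y=0 heading=right
[2] after strafe(left, 2): x=2 y=2 heading=right
[3] after move(3): x=3 y=2 heading=right
all 216 alternatives checked — unique.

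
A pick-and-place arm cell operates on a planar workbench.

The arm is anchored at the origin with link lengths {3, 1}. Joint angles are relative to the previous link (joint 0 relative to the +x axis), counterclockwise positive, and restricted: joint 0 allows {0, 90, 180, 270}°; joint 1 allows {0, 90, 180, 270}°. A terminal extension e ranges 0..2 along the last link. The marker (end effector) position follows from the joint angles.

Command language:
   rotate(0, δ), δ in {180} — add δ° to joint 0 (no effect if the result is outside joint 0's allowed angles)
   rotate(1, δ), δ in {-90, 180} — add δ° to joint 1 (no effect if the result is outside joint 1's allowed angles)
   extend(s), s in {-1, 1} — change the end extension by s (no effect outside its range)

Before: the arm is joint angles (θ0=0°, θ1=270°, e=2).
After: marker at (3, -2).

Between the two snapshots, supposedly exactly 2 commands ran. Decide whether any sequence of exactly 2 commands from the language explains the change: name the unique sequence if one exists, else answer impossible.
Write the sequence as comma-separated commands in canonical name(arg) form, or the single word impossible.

extend(1), extend(-1)

key: running extend(-1) before extend(1) would end elsewhere — order is forced
begin: joint angles (θ0=0°, θ1=270°, e=2)
step 1 (extend(1)): joint angles (θ0=0°, θ1=270°, e=2)
step 2 (extend(-1)): joint angles (θ0=0°, θ1=270°, e=1)
all 25 alternatives checked — unique.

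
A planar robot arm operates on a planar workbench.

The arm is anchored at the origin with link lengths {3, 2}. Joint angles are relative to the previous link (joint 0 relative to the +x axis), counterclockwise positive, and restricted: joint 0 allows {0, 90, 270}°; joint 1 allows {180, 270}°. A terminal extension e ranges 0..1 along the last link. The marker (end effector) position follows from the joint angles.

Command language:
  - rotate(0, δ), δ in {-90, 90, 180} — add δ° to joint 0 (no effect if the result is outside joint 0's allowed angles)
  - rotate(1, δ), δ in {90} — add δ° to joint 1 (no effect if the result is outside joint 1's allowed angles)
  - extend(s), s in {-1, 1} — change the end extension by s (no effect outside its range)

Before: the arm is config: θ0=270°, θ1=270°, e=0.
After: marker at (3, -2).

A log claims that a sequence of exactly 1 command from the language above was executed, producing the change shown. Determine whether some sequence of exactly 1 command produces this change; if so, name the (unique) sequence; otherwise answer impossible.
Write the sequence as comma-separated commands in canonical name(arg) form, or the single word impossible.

rotate(0, 90)

begin: config: θ0=270°, θ1=270°, e=0
1. rotate(0, 90) → config: θ0=0°, θ1=270°, e=0
uniquely the one of 6 1-step routes that fits.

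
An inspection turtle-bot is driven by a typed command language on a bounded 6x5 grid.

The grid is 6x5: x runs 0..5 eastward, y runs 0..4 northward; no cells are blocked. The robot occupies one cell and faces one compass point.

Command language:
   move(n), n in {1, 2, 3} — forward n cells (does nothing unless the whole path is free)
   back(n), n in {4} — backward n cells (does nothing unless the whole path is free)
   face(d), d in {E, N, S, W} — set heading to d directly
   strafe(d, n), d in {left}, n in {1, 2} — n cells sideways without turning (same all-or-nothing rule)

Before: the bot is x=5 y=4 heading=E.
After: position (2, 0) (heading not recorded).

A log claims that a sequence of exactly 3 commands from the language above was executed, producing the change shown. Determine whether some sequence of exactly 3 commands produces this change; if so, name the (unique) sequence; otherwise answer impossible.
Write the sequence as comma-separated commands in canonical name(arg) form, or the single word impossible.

impossible

all 1000 sequences checked — none match.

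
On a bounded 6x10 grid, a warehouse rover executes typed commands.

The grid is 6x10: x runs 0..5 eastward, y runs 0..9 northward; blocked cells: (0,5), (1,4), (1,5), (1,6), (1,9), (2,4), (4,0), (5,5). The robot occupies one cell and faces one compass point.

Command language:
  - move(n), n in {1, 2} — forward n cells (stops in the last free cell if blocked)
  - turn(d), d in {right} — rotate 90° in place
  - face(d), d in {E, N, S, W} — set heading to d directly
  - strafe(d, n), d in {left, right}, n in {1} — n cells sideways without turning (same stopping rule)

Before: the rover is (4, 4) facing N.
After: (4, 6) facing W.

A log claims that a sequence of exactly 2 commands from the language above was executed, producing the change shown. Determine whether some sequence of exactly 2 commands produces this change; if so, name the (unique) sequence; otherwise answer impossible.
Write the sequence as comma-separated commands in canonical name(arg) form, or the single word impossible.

key: running face(W) before move(2) would end elsewhere — order is forced
begin: (4, 4) facing N
[1] after move(2): (4, 6) facing N
[2] after face(W): (4, 6) facing W
no other 2-command option fits: unique.

move(2), face(W)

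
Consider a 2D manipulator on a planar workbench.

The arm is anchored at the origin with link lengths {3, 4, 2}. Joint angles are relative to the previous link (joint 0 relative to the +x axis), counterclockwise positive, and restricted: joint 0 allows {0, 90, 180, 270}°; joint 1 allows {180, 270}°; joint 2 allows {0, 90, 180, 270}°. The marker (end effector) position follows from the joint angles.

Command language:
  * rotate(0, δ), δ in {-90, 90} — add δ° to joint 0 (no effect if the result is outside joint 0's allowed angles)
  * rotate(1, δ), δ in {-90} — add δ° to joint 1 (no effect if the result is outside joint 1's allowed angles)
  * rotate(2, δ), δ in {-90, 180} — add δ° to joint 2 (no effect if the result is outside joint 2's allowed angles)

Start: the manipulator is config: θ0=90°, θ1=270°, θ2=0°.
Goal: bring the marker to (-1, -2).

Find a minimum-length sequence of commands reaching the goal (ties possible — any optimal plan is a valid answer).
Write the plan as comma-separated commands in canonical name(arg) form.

rotate(2, 180), rotate(0, -90), rotate(1, -90), rotate(2, -90)

start: config: θ0=90°, θ1=270°, θ2=0°
t=1 rotate(2, 180) ⇒ config: θ0=90°, θ1=270°, θ2=180°
t=2 rotate(0, -90) ⇒ config: θ0=0°, θ1=270°, θ2=180°
t=3 rotate(1, -90) ⇒ config: θ0=0°, θ1=180°, θ2=180°
t=4 rotate(2, -90) ⇒ config: θ0=0°, θ1=180°, θ2=90°
no 3-step plan works, so 4 is optimal.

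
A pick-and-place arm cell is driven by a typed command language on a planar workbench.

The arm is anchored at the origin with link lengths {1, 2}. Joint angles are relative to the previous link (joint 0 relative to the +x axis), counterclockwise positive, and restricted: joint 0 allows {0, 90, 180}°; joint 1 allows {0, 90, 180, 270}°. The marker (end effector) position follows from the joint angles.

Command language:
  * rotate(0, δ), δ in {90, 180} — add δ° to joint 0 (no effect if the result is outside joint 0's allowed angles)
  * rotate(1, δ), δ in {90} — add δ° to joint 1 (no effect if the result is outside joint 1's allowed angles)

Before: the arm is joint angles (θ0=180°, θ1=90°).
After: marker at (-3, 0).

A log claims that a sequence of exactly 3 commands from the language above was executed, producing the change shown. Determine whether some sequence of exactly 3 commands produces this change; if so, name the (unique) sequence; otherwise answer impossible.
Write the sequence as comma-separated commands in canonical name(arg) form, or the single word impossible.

rotate(1, 90), rotate(1, 90), rotate(1, 90)

initial: joint angles (θ0=180°, θ1=90°)
[1] after rotate(1, 90): joint angles (θ0=180°, θ1=180°)
[2] after rotate(1, 90): joint angles (θ0=180°, θ1=270°)
[3] after rotate(1, 90): joint angles (θ0=180°, θ1=0°)
all 27 alternatives checked — unique.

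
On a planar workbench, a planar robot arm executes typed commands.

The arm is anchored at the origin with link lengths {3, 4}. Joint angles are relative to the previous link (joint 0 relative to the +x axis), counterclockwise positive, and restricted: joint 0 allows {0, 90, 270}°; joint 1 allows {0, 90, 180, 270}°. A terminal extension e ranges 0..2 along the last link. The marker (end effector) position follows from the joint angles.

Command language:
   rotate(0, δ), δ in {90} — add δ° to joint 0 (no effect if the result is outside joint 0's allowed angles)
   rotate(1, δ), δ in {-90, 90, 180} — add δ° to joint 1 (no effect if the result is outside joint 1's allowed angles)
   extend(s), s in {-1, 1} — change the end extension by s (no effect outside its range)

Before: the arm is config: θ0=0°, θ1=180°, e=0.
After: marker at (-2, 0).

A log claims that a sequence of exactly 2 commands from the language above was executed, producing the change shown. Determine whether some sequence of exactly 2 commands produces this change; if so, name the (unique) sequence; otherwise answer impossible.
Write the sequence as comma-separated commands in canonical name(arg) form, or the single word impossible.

key: order matters: swapping extend(-1) and extend(1) lands elsewhere
begin: config: θ0=0°, θ1=180°, e=0
1. extend(-1) → config: θ0=0°, θ1=180°, e=0
2. extend(1) → config: θ0=0°, θ1=180°, e=1
uniquely the one of 36 2-step routes that fits.

extend(-1), extend(1)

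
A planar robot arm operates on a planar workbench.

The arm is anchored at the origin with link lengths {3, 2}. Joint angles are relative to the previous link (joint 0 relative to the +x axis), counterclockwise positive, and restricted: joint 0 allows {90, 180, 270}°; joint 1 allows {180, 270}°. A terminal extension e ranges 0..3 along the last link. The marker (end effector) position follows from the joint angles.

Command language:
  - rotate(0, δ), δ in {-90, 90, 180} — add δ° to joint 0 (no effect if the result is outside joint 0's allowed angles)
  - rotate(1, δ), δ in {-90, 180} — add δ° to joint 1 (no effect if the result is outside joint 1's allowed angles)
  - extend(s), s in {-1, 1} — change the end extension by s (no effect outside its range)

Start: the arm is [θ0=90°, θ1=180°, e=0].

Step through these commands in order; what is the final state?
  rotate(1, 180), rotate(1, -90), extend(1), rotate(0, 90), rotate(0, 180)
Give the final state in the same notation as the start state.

[θ0=180°, θ1=180°, e=1]

t0: [θ0=90°, θ1=180°, e=0]
t=1 rotate(1, 180) ⇒ [θ0=90°, θ1=180°, e=0]
t=2 rotate(1, -90) ⇒ [θ0=90°, θ1=180°, e=0]
t=3 extend(1) ⇒ [θ0=90°, θ1=180°, e=1]
t=4 rotate(0, 90) ⇒ [θ0=180°, θ1=180°, e=1]
t=5 rotate(0, 180) ⇒ [θ0=180°, θ1=180°, e=1]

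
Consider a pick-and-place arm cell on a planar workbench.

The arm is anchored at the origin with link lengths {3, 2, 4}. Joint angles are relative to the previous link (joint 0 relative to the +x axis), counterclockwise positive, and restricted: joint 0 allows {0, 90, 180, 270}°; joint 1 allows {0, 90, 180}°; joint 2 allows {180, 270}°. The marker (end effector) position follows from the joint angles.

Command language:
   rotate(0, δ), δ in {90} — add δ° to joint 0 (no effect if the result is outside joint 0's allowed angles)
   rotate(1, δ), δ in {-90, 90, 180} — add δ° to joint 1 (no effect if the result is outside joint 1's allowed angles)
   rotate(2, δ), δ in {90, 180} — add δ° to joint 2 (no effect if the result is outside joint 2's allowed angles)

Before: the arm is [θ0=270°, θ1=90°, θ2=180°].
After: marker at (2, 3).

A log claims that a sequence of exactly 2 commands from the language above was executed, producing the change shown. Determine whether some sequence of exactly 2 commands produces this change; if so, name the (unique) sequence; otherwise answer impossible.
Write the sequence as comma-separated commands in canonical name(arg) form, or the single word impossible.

rotate(0, 90), rotate(0, 90)

t0: [θ0=270°, θ1=90°, θ2=180°]
step 1 (rotate(0, 90)): [θ0=0°, θ1=90°, θ2=180°]
step 2 (rotate(0, 90)): [θ0=90°, θ1=90°, θ2=180°]
no rival 2-sequence matches.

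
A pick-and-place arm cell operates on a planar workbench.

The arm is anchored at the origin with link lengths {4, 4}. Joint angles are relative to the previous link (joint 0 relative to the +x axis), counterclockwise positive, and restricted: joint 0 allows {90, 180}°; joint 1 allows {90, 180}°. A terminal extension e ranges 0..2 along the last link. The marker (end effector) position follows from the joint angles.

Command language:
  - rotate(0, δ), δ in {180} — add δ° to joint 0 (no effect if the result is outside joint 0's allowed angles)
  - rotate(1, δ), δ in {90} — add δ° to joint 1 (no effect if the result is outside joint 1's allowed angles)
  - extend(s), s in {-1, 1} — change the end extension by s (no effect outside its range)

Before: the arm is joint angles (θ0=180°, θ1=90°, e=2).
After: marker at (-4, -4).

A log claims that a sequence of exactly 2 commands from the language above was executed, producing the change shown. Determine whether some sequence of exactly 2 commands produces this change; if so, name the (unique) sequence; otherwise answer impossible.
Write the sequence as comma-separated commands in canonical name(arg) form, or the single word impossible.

t0: joint angles (θ0=180°, θ1=90°, e=2)
[1] after extend(-1): joint angles (θ0=180°, θ1=90°, e=1)
[2] after extend(-1): joint angles (θ0=180°, θ1=90°, e=0)
no rival 2-sequence matches.

extend(-1), extend(-1)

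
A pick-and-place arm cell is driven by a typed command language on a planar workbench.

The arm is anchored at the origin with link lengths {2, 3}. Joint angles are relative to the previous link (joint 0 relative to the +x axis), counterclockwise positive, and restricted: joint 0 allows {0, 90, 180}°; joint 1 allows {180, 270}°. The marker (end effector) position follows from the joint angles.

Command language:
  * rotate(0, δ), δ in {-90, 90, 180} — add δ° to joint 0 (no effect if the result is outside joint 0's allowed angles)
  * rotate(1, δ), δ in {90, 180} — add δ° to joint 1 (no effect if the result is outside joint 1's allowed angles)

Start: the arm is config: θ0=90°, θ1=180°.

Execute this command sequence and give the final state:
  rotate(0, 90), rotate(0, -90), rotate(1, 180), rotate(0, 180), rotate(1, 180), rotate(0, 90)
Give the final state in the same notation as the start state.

t0: config: θ0=90°, θ1=180°
step 1 (rotate(0, 90)): config: θ0=180°, θ1=180°
step 2 (rotate(0, -90)): config: θ0=90°, θ1=180°
step 3 (rotate(1, 180)): config: θ0=90°, θ1=180°
step 4 (rotate(0, 180)): config: θ0=90°, θ1=180°
step 5 (rotate(1, 180)): config: θ0=90°, θ1=180°
step 6 (rotate(0, 90)): config: θ0=180°, θ1=180°

config: θ0=180°, θ1=180°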